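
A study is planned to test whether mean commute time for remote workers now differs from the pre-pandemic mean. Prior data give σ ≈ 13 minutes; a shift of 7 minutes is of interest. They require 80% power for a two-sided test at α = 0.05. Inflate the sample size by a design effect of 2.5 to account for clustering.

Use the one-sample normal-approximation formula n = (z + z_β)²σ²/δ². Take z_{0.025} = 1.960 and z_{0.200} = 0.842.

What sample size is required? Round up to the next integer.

n = (z_{α/2} + z_β)² · σ² / δ²
  = (1.960 + 0.842)² · 13² / 7²
  = 7.8512 · 169 / 49
  = 27.08
Design effect: 2.5 × 27.08 = 67.70.
Round up → n = 68.

n = 68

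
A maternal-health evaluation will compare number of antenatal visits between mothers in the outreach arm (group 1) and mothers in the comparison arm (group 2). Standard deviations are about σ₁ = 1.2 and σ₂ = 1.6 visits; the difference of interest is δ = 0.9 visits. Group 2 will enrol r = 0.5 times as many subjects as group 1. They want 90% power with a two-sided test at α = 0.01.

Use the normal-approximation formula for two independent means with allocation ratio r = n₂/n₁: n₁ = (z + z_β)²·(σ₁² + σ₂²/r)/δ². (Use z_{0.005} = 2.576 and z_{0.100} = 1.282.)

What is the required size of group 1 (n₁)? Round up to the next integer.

n₁ = 121

n₁ = (z_{α/2} + z_β)² · (σ₁² + σ₂²/r) / δ²
   = (2.576 + 1.282)² · (1.2² + 1.6²/0.5) / 0.9²
   = 14.8842 · (1.44 + 5.12) / 0.81
   = 14.8842 · 6.56 / 0.81
   = 120.54
Round up → n₁ = 121; n₂ = r·n₁ = 0.5 × 121 = 61.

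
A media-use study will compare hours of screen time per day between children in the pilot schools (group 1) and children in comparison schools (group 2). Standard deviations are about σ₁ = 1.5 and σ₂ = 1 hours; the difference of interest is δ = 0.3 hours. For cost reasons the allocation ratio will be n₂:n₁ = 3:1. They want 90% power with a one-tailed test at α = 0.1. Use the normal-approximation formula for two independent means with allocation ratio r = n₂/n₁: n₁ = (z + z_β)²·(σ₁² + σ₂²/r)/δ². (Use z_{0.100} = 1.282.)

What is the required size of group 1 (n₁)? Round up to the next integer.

n₁ = 189

n₁ = (z_α + z_β)² · (σ₁² + σ₂²/r) / δ²
   = (1.282 + 1.282)² · (1.5² + 1²/3) / 0.3²
   = 6.5741 · (2.25 + 0.33333) / 0.09
   = 6.5741 · 2.5833 / 0.09
   = 188.70
Round up → n₁ = 189; n₂ = r·n₁ = 3 × 189 = 567.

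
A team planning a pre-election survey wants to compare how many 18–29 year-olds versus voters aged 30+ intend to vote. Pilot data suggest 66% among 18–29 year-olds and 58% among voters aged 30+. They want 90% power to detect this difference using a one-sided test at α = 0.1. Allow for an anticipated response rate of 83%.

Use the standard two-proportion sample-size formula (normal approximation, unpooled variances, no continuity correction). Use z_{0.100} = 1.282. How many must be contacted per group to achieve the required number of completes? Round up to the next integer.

n = 580 per group

n = (z_α + z_β)² · [p₁(1−p₁) + p₂(1−p₂)] / (p₁ − p₂)²
  = (1.282 + 1.282)² · (0.66·0.34 + 0.58·0.42) / (0.08)²
  = (2.564)² · (0.2244 + 0.2436) / 0.0064
  = 6.5741 · 0.4680 / 0.0064
  = 480.73
Adjust for 83% response: 480.73 / 0.83 = 579.19.
Round up → n = 580 per group.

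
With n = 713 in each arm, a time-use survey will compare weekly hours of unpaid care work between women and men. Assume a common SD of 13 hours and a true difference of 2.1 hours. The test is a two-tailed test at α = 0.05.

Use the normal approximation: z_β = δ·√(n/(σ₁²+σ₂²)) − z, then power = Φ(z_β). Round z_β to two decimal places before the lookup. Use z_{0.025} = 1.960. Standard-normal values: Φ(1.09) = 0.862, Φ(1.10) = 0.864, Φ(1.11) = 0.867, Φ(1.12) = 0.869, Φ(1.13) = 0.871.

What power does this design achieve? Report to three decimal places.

Power ≈ 0.862

z_β = δ·√(n/(σ₁²+σ₂²)) − z_{α/2}
    = 2.1 · √(713/338) − 1.960
    = 2.1 · 1.45240 − 1.960
    = 3.0500 − 1.960 = 1.0900 → 1.09
Power = Φ(1.09) = 0.862.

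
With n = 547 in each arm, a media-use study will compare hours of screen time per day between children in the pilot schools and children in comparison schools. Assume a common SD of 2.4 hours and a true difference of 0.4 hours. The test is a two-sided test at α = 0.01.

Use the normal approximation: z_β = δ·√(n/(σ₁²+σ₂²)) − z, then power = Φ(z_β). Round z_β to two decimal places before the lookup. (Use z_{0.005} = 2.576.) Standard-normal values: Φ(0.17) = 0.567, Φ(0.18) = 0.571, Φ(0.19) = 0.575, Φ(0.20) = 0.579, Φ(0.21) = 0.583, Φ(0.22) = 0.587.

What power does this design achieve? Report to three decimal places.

z_β = δ·√(n/(σ₁²+σ₂²)) − z_{α/2}
    = 0.4 · √(547/11.52) − 2.576
    = 0.4 · 6.89076 − 2.576
    = 2.7563 − 2.576 = 0.1803 → 0.18
Power = Φ(0.18) = 0.571.

Power ≈ 0.571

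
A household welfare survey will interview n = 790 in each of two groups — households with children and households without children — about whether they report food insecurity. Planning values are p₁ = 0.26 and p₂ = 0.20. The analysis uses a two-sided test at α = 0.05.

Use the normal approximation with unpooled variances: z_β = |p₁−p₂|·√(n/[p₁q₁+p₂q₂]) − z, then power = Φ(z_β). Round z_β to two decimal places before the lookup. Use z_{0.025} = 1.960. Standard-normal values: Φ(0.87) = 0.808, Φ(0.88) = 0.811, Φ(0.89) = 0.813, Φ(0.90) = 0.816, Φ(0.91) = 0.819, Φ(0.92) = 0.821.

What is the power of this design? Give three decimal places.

z_β = |p₁−p₂|·√(n/[p₁q₁+p₂q₂]) − z_{α/2}
    = 0.06 · √(790/0.3524) − 1.960
    = 0.06 · 47.3473 − 1.960
    = 2.8408 − 1.960 = 0.8808 → 0.88
Power = Φ(0.88) = 0.811.

Power ≈ 0.811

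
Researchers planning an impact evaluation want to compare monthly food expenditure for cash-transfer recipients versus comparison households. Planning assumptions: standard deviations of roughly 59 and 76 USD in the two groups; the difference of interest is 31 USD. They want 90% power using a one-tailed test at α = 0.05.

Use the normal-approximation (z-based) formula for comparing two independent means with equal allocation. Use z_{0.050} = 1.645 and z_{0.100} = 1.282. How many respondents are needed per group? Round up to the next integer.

n = (z_α + z_β)² · (σ₁² + σ₂²) / δ²
  = (1.645 + 1.282)² · (59² + 76² = 9257) / 31²
  = 8.5673 · 9257 / 961
  = 82.53
Round up → n = 83 per group.

n = 83 per group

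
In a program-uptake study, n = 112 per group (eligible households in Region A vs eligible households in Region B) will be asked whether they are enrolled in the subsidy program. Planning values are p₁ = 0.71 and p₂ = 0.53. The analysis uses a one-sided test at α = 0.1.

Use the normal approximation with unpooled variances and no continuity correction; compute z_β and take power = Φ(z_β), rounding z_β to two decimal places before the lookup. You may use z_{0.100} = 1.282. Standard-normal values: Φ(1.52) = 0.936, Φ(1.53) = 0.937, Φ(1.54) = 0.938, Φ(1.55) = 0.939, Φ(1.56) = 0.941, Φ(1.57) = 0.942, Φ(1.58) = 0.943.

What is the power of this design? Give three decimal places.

Power ≈ 0.938

z_β = |p₁−p₂|·√(n/[p₁q₁+p₂q₂]) − z_α
    = 0.18 · √(112/0.4550) − 1.282
    = 0.18 · 15.6893 − 1.282
    = 2.8241 − 1.282 = 1.5421 → 1.54
Power = Φ(1.54) = 0.938.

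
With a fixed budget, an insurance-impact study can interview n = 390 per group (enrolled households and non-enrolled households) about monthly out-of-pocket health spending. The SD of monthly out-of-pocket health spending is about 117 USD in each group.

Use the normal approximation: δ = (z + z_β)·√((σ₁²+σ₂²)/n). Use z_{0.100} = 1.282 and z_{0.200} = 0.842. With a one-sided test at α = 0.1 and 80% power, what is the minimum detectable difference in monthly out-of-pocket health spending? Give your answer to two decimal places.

δ = (z_α + z_β) · √((σ₁²+σ₂²)/n)
  = (1.282 + 0.842) · √(27378/390)
  = 2.124 · √70.2
  = 2.124 · 8.3785
  = 17.7960

Minimum detectable difference ≈ 17.80 USD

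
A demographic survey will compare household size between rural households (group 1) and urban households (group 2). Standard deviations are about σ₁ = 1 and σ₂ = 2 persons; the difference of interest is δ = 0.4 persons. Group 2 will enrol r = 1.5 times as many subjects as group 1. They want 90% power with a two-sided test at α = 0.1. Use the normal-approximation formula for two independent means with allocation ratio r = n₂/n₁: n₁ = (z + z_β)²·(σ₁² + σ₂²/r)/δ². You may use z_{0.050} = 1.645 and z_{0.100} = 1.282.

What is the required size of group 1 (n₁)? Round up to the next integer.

n₁ = (z_{α/2} + z_β)² · (σ₁² + σ₂²/r) / δ²
   = (1.645 + 1.282)² · (1² + 2²/1.5) / 0.4²
   = 8.5673 · (1 + 2.6667) / 0.16
   = 8.5673 · 3.6667 / 0.16
   = 196.33
Round up → n₁ = 197; n₂ = r·n₁ = 1.5 × 197 = 296.

n₁ = 197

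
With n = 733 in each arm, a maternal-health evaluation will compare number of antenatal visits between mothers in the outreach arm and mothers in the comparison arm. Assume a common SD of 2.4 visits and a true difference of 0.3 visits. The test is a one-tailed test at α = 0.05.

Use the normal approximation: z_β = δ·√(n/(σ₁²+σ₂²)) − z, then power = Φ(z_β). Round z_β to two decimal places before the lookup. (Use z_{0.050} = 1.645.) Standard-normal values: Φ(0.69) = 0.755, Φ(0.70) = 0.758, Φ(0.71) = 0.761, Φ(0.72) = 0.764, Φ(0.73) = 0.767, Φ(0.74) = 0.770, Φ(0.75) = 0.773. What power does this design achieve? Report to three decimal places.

z_β = δ·√(n/(σ₁²+σ₂²)) − z_α
    = 0.3 · √(733/11.52) − 1.645
    = 0.3 · 7.97675 − 1.645
    = 2.3930 − 1.645 = 0.7480 → 0.75
Power = Φ(0.75) = 0.773.

Power ≈ 0.773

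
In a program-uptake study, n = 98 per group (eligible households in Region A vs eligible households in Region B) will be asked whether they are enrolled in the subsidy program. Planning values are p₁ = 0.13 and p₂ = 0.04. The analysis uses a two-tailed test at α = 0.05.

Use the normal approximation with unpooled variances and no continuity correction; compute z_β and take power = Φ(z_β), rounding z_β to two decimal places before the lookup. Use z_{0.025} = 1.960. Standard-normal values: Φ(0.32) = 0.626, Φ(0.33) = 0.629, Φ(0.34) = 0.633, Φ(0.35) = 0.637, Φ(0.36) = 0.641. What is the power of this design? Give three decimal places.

Power ≈ 0.629

z_β = |p₁−p₂|·√(n/[p₁q₁+p₂q₂]) − z_{α/2}
    = 0.09 · √(98/0.1515) − 1.960
    = 0.09 · 25.4335 − 1.960
    = 2.2890 − 1.960 = 0.3290 → 0.33
Power = Φ(0.33) = 0.629.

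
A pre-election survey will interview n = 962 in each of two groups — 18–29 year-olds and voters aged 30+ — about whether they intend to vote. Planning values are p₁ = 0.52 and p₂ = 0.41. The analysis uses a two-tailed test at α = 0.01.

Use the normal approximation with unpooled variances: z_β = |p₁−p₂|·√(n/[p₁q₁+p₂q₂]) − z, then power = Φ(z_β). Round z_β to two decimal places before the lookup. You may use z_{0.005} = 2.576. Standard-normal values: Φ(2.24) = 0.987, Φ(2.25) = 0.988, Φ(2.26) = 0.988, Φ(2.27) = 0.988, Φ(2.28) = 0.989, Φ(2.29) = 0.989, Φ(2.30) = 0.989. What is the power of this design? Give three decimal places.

Power ≈ 0.989

z_β = |p₁−p₂|·√(n/[p₁q₁+p₂q₂]) − z_{α/2}
    = 0.11 · √(962/0.4915) − 2.576
    = 0.11 · 44.2411 − 2.576
    = 4.8665 − 2.576 = 2.2905 → 2.29
Power = Φ(2.29) = 0.989.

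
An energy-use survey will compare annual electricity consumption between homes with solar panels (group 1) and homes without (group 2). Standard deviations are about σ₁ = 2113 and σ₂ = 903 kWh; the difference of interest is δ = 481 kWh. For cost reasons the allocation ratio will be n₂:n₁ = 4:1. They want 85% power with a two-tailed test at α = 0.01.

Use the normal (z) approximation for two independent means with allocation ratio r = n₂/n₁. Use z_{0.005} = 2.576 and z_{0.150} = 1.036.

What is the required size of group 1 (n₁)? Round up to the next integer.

n₁ = 264

n₁ = (z_{α/2} + z_β)² · (σ₁² + σ₂²/r) / δ²
   = (2.576 + 1.036)² · (2113² + 903²/4) / 481²
   = 13.0465 · (4464769 + 203852.2) / 231361
   = 13.0465 · 4668621.2 / 231361
   = 263.27
Round up → n₁ = 264; n₂ = r·n₁ = 4 × 264 = 1056.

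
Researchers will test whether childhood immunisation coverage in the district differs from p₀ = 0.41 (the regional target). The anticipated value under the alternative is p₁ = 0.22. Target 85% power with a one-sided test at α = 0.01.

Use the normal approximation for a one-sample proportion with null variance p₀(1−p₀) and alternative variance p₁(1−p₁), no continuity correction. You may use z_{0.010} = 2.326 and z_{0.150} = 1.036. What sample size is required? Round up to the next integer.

n = [z_α·√(p₀q₀) + z_β·√(p₁q₁)]² / (p₁ − p₀)²
  = [2.326·√(0.41·0.59) + 1.036·√(0.22·0.78)]² / (-0.19)²
  = [2.326·0.4918 + 1.036·0.4142]² / 0.0361
  = [1.5732]² / 0.0361
  = 68.56
Round up → n = 69.

n = 69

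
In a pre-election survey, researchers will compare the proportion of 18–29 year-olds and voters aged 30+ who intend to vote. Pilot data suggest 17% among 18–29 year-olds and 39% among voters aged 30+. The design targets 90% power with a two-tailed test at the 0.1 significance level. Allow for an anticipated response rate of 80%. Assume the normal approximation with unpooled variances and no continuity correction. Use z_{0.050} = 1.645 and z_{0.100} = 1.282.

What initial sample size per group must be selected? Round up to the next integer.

n = (z_{α/2} + z_β)² · [p₁(1−p₁) + p₂(1−p₂)] / (p₁ − p₂)²
  = (1.645 + 1.282)² · (0.17·0.83 + 0.39·0.61) / (-0.22)²
  = (2.927)² · (0.1411 + 0.2379) / 0.0484
  = 8.5673 · 0.3790 / 0.0484
  = 67.09
Adjust for 80% response: 67.09 / 0.80 = 83.86.
Round up → n = 84 per group.

n = 84 per group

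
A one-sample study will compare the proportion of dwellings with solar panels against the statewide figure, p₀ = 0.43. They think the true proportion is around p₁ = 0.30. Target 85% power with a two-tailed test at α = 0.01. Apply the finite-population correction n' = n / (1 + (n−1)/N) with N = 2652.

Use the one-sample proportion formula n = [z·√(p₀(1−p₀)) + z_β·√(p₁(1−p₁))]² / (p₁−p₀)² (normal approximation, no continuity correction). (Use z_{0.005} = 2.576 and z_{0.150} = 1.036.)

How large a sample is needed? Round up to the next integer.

n = [z_{α/2}·√(p₀q₀) + z_β·√(p₁q₁)]² / (p₁ − p₀)²
  = [2.576·√(0.43·0.57) + 1.036·√(0.30·0.70)]² / (-0.13)²
  = [2.576·0.4951 + 1.036·0.4583]² / 0.0169
  = [1.7501]² / 0.0169
  = 181.23
Finite-population correction (N = 2652): 181.23 / (1 + (181.23 − 1)/2652) = 169.70.
Round up → n = 170.

n = 170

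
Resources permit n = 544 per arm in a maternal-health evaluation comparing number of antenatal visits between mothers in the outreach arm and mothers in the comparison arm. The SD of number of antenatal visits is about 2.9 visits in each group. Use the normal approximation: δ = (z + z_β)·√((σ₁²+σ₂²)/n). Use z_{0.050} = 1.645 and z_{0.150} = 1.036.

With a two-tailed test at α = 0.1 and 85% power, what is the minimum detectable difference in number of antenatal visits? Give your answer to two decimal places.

δ = (z_{α/2} + z_β) · √((σ₁²+σ₂²)/n)
  = (1.645 + 1.036) · √(16.82/544)
  = 2.681 · √0.03092
  = 2.681 · 0.1758
  = 0.4714

Minimum detectable difference ≈ 0.47 visits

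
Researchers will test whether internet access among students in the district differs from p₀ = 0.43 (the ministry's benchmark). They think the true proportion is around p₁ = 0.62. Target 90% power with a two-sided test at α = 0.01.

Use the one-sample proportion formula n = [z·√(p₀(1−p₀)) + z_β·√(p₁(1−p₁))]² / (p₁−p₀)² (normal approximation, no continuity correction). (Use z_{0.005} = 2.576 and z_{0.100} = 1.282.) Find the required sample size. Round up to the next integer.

n = 100

n = [z_{α/2}·√(p₀q₀) + z_β·√(p₁q₁)]² / (p₁ − p₀)²
  = [2.576·√(0.43·0.57) + 1.282·√(0.62·0.38)]² / (0.19)²
  = [2.576·0.4951 + 1.282·0.4854]² / 0.0361
  = [1.8976]² / 0.0361
  = 99.75
Round up → n = 100.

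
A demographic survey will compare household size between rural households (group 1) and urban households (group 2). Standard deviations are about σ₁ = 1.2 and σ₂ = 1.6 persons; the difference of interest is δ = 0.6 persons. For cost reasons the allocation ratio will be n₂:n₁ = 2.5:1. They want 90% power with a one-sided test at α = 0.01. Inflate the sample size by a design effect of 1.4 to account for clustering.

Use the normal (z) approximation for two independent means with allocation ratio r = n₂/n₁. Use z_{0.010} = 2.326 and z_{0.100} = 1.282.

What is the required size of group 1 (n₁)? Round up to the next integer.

n₁ = (z_α + z_β)² · (σ₁² + σ₂²/r) / δ²
   = (2.326 + 1.282)² · (1.2² + 1.6²/2.5) / 0.6²
   = 13.0177 · (1.44 + 1.024) / 0.36
   = 13.0177 · 2.464 / 0.36
   = 89.10
Design effect: 1.4 × 89.10 = 124.74.
Round up → n₁ = 125; n₂ = r·n₁ = 2.5 × 125 = 313.

n₁ = 125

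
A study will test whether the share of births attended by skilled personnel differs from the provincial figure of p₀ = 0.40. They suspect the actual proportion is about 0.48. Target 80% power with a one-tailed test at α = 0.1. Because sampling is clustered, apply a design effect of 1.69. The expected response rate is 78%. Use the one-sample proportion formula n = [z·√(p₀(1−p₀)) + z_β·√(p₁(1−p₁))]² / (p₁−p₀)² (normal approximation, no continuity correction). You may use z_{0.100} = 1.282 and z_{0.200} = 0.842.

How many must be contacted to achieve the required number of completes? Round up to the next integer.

n = [z_α·√(p₀q₀) + z_β·√(p₁q₁)]² / (p₁ − p₀)²
  = [1.282·√(0.40·0.60) + 0.842·√(0.48·0.52)]² / (0.08)²
  = [1.282·0.4899 + 0.842·0.4996]² / 0.0064
  = [1.0487]² / 0.0064
  = 171.84
Design effect: 1.69 × 171.84 = 290.42.
Adjust for 78% response: 290.42 / 0.78 = 372.33.
Round up → n = 373.

n = 373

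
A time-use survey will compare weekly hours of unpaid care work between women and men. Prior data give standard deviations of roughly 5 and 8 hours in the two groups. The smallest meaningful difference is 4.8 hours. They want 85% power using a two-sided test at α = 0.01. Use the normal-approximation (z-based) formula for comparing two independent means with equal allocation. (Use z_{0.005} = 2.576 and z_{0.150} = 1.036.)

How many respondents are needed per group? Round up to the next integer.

n = 51 per group

n = (z_{α/2} + z_β)² · (σ₁² + σ₂²) / δ²
  = (2.576 + 1.036)² · (5² + 8² = 89) / 4.8²
  = 13.0465 · 89 / 23.04
  = 50.40
Round up → n = 51 per group.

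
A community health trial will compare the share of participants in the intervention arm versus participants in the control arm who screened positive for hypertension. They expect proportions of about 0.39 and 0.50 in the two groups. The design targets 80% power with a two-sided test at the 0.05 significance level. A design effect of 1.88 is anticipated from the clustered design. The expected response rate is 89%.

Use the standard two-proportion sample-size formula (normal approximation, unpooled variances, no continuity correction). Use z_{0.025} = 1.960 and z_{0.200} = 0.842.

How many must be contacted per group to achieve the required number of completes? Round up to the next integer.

n = 669 per group

n = (z_{α/2} + z_β)² · [p₁(1−p₁) + p₂(1−p₂)] / (p₁ − p₂)²
  = (1.960 + 0.842)² · (0.39·0.61 + 0.50·0.50) / (-0.11)²
  = (2.802)² · (0.2379 + 0.2500) / 0.0121
  = 7.8512 · 0.4879 / 0.0121
  = 316.58
Design effect: 1.88 × 316.58 = 595.17.
Adjust for 89% response: 595.17 / 0.89 = 668.73.
Round up → n = 669 per group.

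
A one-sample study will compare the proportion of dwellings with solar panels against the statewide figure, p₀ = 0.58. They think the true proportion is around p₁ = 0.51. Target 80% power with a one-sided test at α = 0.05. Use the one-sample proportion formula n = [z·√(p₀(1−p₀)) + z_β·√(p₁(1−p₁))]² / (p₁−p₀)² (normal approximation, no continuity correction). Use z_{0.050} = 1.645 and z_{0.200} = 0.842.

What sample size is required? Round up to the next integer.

n = 311

n = [z_α·√(p₀q₀) + z_β·√(p₁q₁)]² / (p₁ − p₀)²
  = [1.645·√(0.58·0.42) + 0.842·√(0.51·0.49)]² / (-0.07)²
  = [1.645·0.4936 + 0.842·0.4999]² / 0.0049
  = [1.2328]² / 0.0049
  = 310.17
Round up → n = 311.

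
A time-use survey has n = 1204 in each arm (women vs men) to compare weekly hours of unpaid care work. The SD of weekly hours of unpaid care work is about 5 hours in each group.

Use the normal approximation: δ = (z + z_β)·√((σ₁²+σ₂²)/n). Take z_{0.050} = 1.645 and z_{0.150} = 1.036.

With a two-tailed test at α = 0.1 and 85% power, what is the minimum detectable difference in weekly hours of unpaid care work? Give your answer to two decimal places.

Minimum detectable difference ≈ 0.55 hours

δ = (z_{α/2} + z_β) · √((σ₁²+σ₂²)/n)
  = (1.645 + 1.036) · √(50/1204)
  = 2.681 · √0.04153
  = 2.681 · 0.2038
  = 0.5463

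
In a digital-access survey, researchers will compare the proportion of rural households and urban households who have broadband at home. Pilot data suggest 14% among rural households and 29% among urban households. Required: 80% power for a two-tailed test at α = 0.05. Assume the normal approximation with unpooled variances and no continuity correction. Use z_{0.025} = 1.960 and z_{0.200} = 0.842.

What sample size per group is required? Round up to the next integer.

n = 114 per group

n = (z_{α/2} + z_β)² · [p₁(1−p₁) + p₂(1−p₂)] / (p₁ − p₂)²
  = (1.960 + 0.842)² · (0.14·0.86 + 0.29·0.71) / (-0.15)²
  = (2.802)² · (0.1204 + 0.2059) / 0.0225
  = 7.8512 · 0.3263 / 0.0225
  = 113.86
Round up → n = 114 per group.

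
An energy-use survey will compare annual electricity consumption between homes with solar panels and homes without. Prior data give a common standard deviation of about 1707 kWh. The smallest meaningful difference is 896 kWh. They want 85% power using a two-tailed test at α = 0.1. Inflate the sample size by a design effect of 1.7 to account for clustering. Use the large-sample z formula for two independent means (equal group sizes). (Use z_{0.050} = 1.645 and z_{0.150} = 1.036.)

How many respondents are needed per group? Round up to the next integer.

n = 89 per group

n = (z_{α/2} + z_β)² · (σ₁² + σ₂²) / δ²
  = (1.645 + 1.036)² · (2·1707² = 5827698) / 896²
  = 7.1878 · 5827698 / 802816
  = 52.18
Design effect: 1.7 × 52.18 = 88.70.
Round up → n = 89 per group.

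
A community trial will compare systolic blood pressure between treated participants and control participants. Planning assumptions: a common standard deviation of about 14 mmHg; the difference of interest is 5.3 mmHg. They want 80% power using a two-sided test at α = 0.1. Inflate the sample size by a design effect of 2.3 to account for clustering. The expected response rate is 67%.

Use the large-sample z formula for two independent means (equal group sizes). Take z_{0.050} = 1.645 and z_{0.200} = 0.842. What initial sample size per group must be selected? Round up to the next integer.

n = 297 per group

n = (z_{α/2} + z_β)² · (σ₁² + σ₂²) / δ²
  = (1.645 + 0.842)² · (2·14² = 392) / 5.3²
  = 6.1852 · 392 / 28.09
  = 86.31
Design effect: 2.3 × 86.31 = 198.52.
Adjust for 67% response: 198.52 / 0.67 = 296.30.
Round up → n = 297 per group.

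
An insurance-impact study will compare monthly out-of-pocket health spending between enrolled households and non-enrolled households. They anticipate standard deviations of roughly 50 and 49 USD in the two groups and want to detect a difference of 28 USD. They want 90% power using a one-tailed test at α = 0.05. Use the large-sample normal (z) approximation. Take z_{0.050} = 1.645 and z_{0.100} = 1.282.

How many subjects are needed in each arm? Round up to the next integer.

n = 54 per group

n = (z_α + z_β)² · (σ₁² + σ₂²) / δ²
  = (1.645 + 1.282)² · (50² + 49² = 4901) / 28²
  = 8.5673 · 4901 / 784
  = 53.56
Round up → n = 54 per group.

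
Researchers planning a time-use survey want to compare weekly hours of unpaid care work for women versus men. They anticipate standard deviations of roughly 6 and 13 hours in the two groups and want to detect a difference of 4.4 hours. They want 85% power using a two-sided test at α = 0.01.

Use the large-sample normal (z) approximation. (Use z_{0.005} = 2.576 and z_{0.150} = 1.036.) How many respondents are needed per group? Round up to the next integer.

n = 139 per group

n = (z_{α/2} + z_β)² · (σ₁² + σ₂²) / δ²
  = (2.576 + 1.036)² · (6² + 13² = 205) / 4.4²
  = 13.0465 · 205 / 19.36
  = 138.15
Round up → n = 139 per group.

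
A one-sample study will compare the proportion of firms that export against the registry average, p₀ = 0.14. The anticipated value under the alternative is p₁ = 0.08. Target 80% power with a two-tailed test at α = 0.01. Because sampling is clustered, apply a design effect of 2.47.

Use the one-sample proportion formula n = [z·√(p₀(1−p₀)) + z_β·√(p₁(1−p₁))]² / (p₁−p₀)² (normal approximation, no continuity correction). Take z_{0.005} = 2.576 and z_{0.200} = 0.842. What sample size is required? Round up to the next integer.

n = 865

n = [z_{α/2}·√(p₀q₀) + z_β·√(p₁q₁)]² / (p₁ − p₀)²
  = [2.576·√(0.14·0.86) + 0.842·√(0.08·0.92)]² / (-0.06)²
  = [2.576·0.3470 + 0.842·0.2713]² / 0.0036
  = [1.1223]² / 0.0036
  = 349.86
Design effect: 2.47 × 349.86 = 864.15.
Round up → n = 865.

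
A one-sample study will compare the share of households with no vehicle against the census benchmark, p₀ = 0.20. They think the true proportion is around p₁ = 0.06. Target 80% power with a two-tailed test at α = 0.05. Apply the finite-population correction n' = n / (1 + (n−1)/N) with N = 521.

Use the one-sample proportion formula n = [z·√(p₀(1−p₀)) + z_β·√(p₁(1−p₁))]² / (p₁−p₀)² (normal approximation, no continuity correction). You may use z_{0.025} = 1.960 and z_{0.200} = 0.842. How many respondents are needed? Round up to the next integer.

n = 46

n = [z_{α/2}·√(p₀q₀) + z_β·√(p₁q₁)]² / (p₁ − p₀)²
  = [1.960·√(0.20·0.80) + 0.842·√(0.06·0.94)]² / (-0.14)²
  = [1.960·0.4000 + 0.842·0.2375]² / 0.0196
  = [0.9840]² / 0.0196
  = 49.40
Finite-population correction (N = 521): 49.40 / (1 + (49.40 − 1)/521) = 45.20.
Round up → n = 46.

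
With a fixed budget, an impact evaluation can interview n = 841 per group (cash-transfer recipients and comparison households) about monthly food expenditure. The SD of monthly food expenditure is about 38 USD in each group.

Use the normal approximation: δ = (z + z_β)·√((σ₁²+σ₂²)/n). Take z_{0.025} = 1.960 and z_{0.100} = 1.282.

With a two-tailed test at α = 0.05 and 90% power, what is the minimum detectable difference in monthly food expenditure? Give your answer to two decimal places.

δ = (z_{α/2} + z_β) · √((σ₁²+σ₂²)/n)
  = (1.960 + 1.282) · √(2888/841)
  = 3.242 · √3.434
  = 3.242 · 1.8531
  = 6.0078

Minimum detectable difference ≈ 6.01 USD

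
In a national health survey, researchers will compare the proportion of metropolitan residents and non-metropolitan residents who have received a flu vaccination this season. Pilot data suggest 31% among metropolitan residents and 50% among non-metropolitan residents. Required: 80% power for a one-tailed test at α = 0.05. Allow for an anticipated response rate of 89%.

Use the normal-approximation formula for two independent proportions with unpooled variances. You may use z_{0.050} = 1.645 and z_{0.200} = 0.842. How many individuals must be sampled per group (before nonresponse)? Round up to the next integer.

n = (z_α + z_β)² · [p₁(1−p₁) + p₂(1−p₂)] / (p₁ − p₂)²
  = (1.645 + 0.842)² · (0.31·0.69 + 0.50·0.50) / (-0.19)²
  = (2.487)² · (0.2139 + 0.2500) / 0.0361
  = 6.1852 · 0.4639 / 0.0361
  = 79.48
Adjust for 89% response: 79.48 / 0.89 = 89.31.
Round up → n = 90 per group.

n = 90 per group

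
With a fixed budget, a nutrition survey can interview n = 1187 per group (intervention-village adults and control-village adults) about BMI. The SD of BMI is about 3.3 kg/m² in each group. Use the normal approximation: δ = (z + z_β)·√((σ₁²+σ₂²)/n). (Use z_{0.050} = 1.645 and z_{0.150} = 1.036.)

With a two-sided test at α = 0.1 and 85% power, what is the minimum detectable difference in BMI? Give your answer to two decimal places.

Minimum detectable difference ≈ 0.36 kg/m²

δ = (z_{α/2} + z_β) · √((σ₁²+σ₂²)/n)
  = (1.645 + 1.036) · √(21.78/1187)
  = 2.681 · √0.01835
  = 2.681 · 0.1355
  = 0.3632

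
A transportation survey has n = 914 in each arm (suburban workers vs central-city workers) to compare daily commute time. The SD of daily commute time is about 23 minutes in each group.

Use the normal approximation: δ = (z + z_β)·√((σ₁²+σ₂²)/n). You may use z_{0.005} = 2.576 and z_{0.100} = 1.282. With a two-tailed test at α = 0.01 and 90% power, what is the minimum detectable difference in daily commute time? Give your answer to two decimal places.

δ = (z_{α/2} + z_β) · √((σ₁²+σ₂²)/n)
  = (2.576 + 1.282) · √(1058/914)
  = 3.858 · √1.1575
  = 3.858 · 1.0759
  = 4.1508

Minimum detectable difference ≈ 4.15 minutes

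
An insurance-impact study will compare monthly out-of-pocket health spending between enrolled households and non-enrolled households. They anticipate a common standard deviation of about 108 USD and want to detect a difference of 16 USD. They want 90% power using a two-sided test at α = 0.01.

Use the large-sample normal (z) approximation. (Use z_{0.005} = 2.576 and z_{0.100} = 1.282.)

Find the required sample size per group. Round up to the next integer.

n = 1357 per group

n = (z_{α/2} + z_β)² · (σ₁² + σ₂²) / δ²
  = (2.576 + 1.282)² · (2·108² = 23328) / 16²
  = 14.8842 · 23328 / 256
  = 1356.32
Round up → n = 1357 per group.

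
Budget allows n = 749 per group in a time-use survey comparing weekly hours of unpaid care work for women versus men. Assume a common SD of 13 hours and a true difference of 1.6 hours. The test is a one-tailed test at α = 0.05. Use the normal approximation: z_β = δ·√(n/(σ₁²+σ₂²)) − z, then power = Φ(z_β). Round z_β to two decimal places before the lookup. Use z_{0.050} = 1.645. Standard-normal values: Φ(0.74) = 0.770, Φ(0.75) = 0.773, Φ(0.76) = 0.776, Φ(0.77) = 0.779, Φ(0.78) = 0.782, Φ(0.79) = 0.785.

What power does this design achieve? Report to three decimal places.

Power ≈ 0.770

z_β = δ·√(n/(σ₁²+σ₂²)) − z_α
    = 1.6 · √(749/338) − 1.645
    = 1.6 · 1.48862 − 1.645
    = 2.3818 − 1.645 = 0.7368 → 0.74
Power = Φ(0.74) = 0.770.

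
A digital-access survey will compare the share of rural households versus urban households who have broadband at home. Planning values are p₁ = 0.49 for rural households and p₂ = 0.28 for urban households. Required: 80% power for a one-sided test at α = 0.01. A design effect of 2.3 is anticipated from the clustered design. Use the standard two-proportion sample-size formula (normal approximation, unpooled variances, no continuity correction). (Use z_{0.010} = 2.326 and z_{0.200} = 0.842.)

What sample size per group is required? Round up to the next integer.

n = (z_α + z_β)² · [p₁(1−p₁) + p₂(1−p₂)] / (p₁ − p₂)²
  = (2.326 + 0.842)² · (0.49·0.51 + 0.28·0.72) / (0.21)²
  = (3.168)² · (0.2499 + 0.2016) / 0.0441
  = 10.0362 · 0.4515 / 0.0441
  = 102.75
Design effect: 2.3 × 102.75 = 236.33.
Round up → n = 237 per group.

n = 237 per group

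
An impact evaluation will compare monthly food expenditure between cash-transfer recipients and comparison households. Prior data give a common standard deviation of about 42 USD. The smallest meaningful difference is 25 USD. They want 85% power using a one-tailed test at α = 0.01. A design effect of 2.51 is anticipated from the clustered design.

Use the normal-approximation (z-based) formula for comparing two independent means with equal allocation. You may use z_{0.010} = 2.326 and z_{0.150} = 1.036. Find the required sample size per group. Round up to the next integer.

n = (z_α + z_β)² · (σ₁² + σ₂²) / δ²
  = (2.326 + 1.036)² · (2·42² = 3528) / 25²
  = 11.3030 · 3528 / 625
  = 63.80
Design effect: 2.51 × 63.80 = 160.15.
Round up → n = 161 per group.

n = 161 per group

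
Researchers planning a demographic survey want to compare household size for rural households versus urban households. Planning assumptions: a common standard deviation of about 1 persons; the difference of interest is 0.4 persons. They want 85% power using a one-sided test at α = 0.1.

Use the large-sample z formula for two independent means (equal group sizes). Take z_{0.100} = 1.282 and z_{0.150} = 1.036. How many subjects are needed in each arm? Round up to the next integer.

n = (z_α + z_β)² · (σ₁² + σ₂²) / δ²
  = (1.282 + 1.036)² · (2·1² = 2) / 0.4²
  = 5.3731 · 2 / 0.16
  = 67.16
Round up → n = 68 per group.

n = 68 per group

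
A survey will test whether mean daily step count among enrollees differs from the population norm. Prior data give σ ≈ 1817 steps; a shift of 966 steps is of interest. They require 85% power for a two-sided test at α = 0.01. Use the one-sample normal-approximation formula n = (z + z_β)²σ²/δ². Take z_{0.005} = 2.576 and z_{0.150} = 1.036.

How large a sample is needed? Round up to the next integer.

n = (z_{α/2} + z_β)² · σ² / δ²
  = (2.576 + 1.036)² · 1817² / 966²
  = 13.0465 · 3301489 / 933156
  = 46.16
Round up → n = 47.

n = 47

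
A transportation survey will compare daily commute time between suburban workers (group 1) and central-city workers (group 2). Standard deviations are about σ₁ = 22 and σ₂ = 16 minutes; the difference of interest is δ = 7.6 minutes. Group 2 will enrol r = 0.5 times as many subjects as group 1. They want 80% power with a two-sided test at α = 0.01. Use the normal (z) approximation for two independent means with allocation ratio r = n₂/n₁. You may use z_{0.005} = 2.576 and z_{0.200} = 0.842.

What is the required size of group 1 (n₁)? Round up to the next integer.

n₁ = 202

n₁ = (z_{α/2} + z_β)² · (σ₁² + σ₂²/r) / δ²
   = (2.576 + 0.842)² · (22² + 16²/0.5) / 7.6²
   = 11.6827 · (484 + 512) / 57.76
   = 11.6827 · 996 / 57.76
   = 201.45
Round up → n₁ = 202; n₂ = r·n₁ = 0.5 × 202 = 101.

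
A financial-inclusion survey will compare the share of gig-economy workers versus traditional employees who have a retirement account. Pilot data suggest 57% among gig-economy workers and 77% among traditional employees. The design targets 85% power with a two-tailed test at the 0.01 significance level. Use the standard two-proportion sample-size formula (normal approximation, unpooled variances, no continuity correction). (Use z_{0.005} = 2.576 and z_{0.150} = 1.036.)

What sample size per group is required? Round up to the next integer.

n = (z_{α/2} + z_β)² · [p₁(1−p₁) + p₂(1−p₂)] / (p₁ − p₂)²
  = (2.576 + 1.036)² · (0.57·0.43 + 0.77·0.23) / (-0.20)²
  = (3.612)² · (0.2451 + 0.1771) / 0.0400
  = 13.0465 · 0.4222 / 0.0400
  = 137.71
Round up → n = 138 per group.

n = 138 per group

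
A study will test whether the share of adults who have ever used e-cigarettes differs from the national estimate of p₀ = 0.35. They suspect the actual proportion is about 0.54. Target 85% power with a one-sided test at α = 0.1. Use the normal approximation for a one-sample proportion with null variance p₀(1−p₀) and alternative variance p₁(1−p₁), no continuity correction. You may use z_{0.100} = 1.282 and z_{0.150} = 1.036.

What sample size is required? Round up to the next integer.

n = 36

n = [z_α·√(p₀q₀) + z_β·√(p₁q₁)]² / (p₁ − p₀)²
  = [1.282·√(0.35·0.65) + 1.036·√(0.54·0.46)]² / (0.19)²
  = [1.282·0.4770 + 1.036·0.4984]² / 0.0361
  = [1.1278]² / 0.0361
  = 35.23
Round up → n = 36.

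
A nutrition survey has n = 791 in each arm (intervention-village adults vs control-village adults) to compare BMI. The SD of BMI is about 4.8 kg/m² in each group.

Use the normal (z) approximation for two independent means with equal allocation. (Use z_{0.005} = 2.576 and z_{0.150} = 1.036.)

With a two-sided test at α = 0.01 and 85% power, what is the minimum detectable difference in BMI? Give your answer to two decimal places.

δ = (z_{α/2} + z_β) · √((σ₁²+σ₂²)/n)
  = (2.576 + 1.036) · √(46.08/791)
  = 3.612 · √0.05826
  = 3.612 · 0.2414
  = 0.8718

Minimum detectable difference ≈ 0.87 kg/m²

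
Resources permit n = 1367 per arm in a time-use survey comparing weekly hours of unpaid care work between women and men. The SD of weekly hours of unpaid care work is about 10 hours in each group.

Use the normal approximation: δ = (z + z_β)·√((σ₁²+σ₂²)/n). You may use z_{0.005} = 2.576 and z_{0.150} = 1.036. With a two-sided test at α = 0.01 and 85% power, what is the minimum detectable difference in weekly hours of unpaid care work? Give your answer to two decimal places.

Minimum detectable difference ≈ 1.38 hours

δ = (z_{α/2} + z_β) · √((σ₁²+σ₂²)/n)
  = (2.576 + 1.036) · √(200/1367)
  = 3.612 · √0.14631
  = 3.612 · 0.3825
  = 1.3816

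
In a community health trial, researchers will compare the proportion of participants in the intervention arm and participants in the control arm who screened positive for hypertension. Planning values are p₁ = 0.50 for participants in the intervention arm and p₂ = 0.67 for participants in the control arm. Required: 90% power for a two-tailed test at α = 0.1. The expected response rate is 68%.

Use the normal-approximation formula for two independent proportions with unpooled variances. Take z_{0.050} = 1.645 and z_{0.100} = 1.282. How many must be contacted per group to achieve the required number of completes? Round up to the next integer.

n = (z_{α/2} + z_β)² · [p₁(1−p₁) + p₂(1−p₂)] / (p₁ − p₂)²
  = (1.645 + 1.282)² · (0.50·0.50 + 0.67·0.33) / (-0.17)²
  = (2.927)² · (0.2500 + 0.2211) / 0.0289
  = 8.5673 · 0.4711 / 0.0289
  = 139.66
Adjust for 68% response: 139.66 / 0.68 = 205.38.
Round up → n = 206 per group.

n = 206 per group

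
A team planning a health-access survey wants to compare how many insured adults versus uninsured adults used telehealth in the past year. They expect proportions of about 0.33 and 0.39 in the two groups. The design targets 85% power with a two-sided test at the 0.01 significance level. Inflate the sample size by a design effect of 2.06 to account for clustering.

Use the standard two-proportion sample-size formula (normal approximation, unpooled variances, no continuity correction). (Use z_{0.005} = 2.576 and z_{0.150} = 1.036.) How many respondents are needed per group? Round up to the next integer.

n = (z_{α/2} + z_β)² · [p₁(1−p₁) + p₂(1−p₂)] / (p₁ − p₂)²
  = (2.576 + 1.036)² · (0.33·0.67 + 0.39·0.61) / (-0.06)²
  = (3.612)² · (0.2211 + 0.2379) / 0.0036
  = 13.0465 · 0.4590 / 0.0036
  = 1663.43
Design effect: 2.06 × 1663.43 = 3426.67.
Round up → n = 3427 per group.

n = 3427 per group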